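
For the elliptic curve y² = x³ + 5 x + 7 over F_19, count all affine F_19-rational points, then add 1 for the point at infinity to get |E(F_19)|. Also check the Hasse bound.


Affine points = {(0, 8), (0, 11), (2, 5), (2, 14), (3, 7), (3, 12), (5, 9), (5, 10), (6, 5), (6, 14), (7, 9), (7, 10), (11, 5), (11, 14), (12, 3), (12, 16), (14, 3), (14, 16), (18, 1), (18, 18)}; affine count = 20; |E(F_19)| = 21.

Discriminant check: Δ ∝ 4a³ + 27b² = 4·5³ + 27·7² = 4·125 + 27·49 ≡ 18 (mod 19). Nonzero ⇒ E is nonsingular.
For each x ∈ F_19, compute rhs = x³ + 5·x + 7 mod 19, then count y ∈ F_19 with y² ≡ rhs.
  x = 0: rhs = 7, matching y values: 8, 11 (2 points).
  x = 1: rhs = 13, matching y values: none (0 points).
  x = 2: rhs = 6, matching y values: 5, 14 (2 points).
  x = 3: rhs = 11, matching y values: 7, 12 (2 points).
  x = 4: rhs = 15, matching y values: none (0 points).
  x = 5: rhs = 5, matching y values: 9, 10 (2 points).
  x = 6: rhs = 6, matching y values: 5, 14 (2 points).
  x = 7: rhs = 5, matching y values: 9, 10 (2 points).
  x = 8: rhs = 8, matching y values: none (0 points).
  x = 9: rhs = 2, matching y values: none (0 points).
  x = 10: rhs = 12, matching y values: none (0 points).
  x = 11: rhs = 6, matching y values: 5, 14 (2 points).
  x = 12: rhs = 9, matching y values: 3, 16 (2 points).
  x = 13: rhs = 8, matching y values: none (0 points).
  x = 14: rhs = 9, matching y values: 3, 16 (2 points).
  x = 15: rhs = 18, matching y values: none (0 points).
  x = 16: rhs = 3, matching y values: none (0 points).
  x = 17: rhs = 8, matching y values: none (0 points).
  x = 18: rhs = 1, matching y values: 1, 18 (2 points).
Total affine count: 20.
Full point count |E(F_19)| = 20 + 1 = 21.
Hasse bound: |21 − (19+1)| = |1| = 1 ≤ 2√19 ≈ 8.7178 ✓.


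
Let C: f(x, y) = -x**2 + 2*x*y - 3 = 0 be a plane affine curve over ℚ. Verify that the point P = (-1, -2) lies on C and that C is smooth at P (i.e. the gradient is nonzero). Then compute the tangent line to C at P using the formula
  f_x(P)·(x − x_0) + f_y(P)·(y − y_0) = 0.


Tangent line at P: -2*x - 2*y - 6 = 0.

Step 1: f(-1, -2) = 0, so P lies on C.
Step 2: partial derivatives
  f_x(x, y) = -2*x + 2*y, f_y(x, y) = 2*x.
  f_x(P) = -2, f_y(P) = -2 (gradient nonzero, so P is smooth).
Step 3: tangent line at P: -2·(x − -1) + -2·(y − -2) = 0.
Expanding: -2*x - 2*y - 6 = 0.


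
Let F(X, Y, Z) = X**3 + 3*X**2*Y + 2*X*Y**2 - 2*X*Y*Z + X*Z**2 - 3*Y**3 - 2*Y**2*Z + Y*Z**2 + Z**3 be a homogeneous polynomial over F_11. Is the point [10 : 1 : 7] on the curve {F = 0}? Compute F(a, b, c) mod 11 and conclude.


F(10,1,7) ≡ 10 (mod 11); P is NOT on the curve.

Evaluate F(10, 1, 7) term-by-term (mod 11).
  X**3 ↦ 1·1000·1·1 = 1000
  3*X**2*Y ↦ 3·100·1·1 = 300
  2*X*Y**2 ↦ 2·10·1·1 = 20
  -2*X*Y*Z ↦ -2·10·1·7 = -140
  X*Z**2 ↦ 1·10·1·49 = 490
  -3*Y**3 ↦ -3·1·1·1 = -3
  -2*Y**2*Z ↦ -2·1·1·7 = -14
  Y*Z**2 ↦ 1·1·1·49 = 49
  Z**3 ↦ 1·1·1·343 = 343
Sum: F(10, 1, 7) = (1000) + (300) + (20) + (-140) + (490) + (-3) + (-14) + (49) + (343) = 2045.
Reducing mod 11: 2045 ≡ 10 (mod 11).
Since F(a, b, c) ≡ 10 ≠ 0 (mod 11), P does NOT lie on the curve.


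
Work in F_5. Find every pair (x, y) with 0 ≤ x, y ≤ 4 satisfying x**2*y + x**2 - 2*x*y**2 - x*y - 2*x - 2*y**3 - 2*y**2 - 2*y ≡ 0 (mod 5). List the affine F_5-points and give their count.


Affine F_5-points: {(0, 0), (2, 0), (2, 2), (4, 4)}; count = 4.

For each of the 25 pairs (x, y) ∈ F_5², evaluate f(x, y) mod 5. Record the zeros.
  x = 0: [0↦0, 1↦4, 2↦2, 3↦2, 4↦2]  zeros at y ∈ {0}
  x = 1: [0↦4, 1↦1, 2↦3, 3↦3, 4↦4]  zeros at y ∈ ∅
  x = 2: [0↦0, 1↦2, 2↦0, 3↦2, 4↦1]  zeros at y ∈ {0, 2}
  x = 3: [0↦3, 1↦2, 2↦3, 3↦4, 4↦3]  zeros at y ∈ ∅
  x = 4: [0↦3, 1↦1, 2↦2, 3↦4, 4↦0]  zeros at y ∈ {4}
Collecting zeros: affine points = {(0, 0), (2, 0), (2, 2), (4, 4)}.
Total count |C(F_5)_aff| = 4.


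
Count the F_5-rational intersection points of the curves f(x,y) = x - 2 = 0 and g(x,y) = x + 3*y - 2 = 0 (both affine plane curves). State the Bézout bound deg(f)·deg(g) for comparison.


Common zeros: {(2, 0)}; count = 1; Bézout bound = 1.

deg(f) = 1, deg(g) = 1, so Bézout bound = 1.
Scan x ∈ F_5. For each x, list the y ∈ F_5 with f(x, y) ≡ 0 and those with g(x, y) ≡ 0 (mod 5); the common zeros in that column are the intersection.
  x = 0: f ≡ 0 at y ∈ ∅; g ≡ 0 at y ∈ {4}; common: ∅.
  x = 1: f ≡ 0 at y ∈ ∅; g ≡ 0 at y ∈ {2}; common: ∅.
  x = 2: f ≡ 0 at y ∈ {0, 1, 2, 3, 4}; g ≡ 0 at y ∈ {0}; common: {0}.
  x = 3: f ≡ 0 at y ∈ ∅; g ≡ 0 at y ∈ {3}; common: ∅.
  x = 4: f ≡ 0 at y ∈ ∅; g ≡ 0 at y ∈ {1}; common: ∅.
Collecting: common zeros = {(2, 0)}, so the count is 1.
Comparison with the Bézout bound: 1 ≤ 1 = deg(f)·deg(g), as expected for curves with no common component (the bound is attained).


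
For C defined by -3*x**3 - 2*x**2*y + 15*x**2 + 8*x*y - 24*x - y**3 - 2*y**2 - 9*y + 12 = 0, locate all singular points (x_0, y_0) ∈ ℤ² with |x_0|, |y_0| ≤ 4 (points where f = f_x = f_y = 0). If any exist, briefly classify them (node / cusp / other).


Singular points: {(2, -1)}; classification: node.

Compute partial derivatives:
  f_x = -9*x**2 - 4*x*y + 30*x + 8*y - 24.
  f_y = -2*x**2 + 8*x - 3*y**2 - 4*y - 9.
Scan x_0 ∈ {−4, ..., 4}. For each x_0, f_y(x_0, y) is a polynomial in y; find its integer roots y ∈ {−4, ..., 4}, then test f_x and f at those candidates.
  x = -4: f_y(-4, y) = -3*y**2 - 4*y - 73; no integer root y with |y| ≤ 4.
  x = -3: f_y(-3, y) = -3*y**2 - 4*y - 51; no integer root y with |y| ≤ 4.
  x = -2: f_y(-2, y) = -3*y**2 - 4*y - 33; no integer root y with |y| ≤ 4.
  x = -1: f_y(-1, y) = -3*y**2 - 4*y - 19; no integer root y with |y| ≤ 4.
  x = 0: f_y(0, y) = -3*y**2 - 4*y - 9; no integer root y with |y| ≤ 4.
  x = 1: f_y(1, y) = -3*y**2 - 4*y - 3; no integer root y with |y| ≤ 4.
  x = 2: f_y(2, y) = -3*y**2 - 4*y - 1; vanishes at y ∈ {-1}. (2, -1): f_x = 0, f = 0 — SINGULAR.
  x = 3: f_y(3, y) = -3*y**2 - 4*y - 3; no integer root y with |y| ≤ 4.
  x = 4: f_y(4, y) = -3*y**2 - 4*y - 9; no integer root y with |y| ≤ 4.
Only singular point on the grid: (2, -1).
Classify: substitute x = 2 + u, y = -1 + v and expand: f = -3*u**3 - 2*u**2*v - u**2 - v**3 + v**2.
No constant or linear terms (consistent with a singular point). Quadratic part: -u**2 + v**2. Cubic part: -3*u**3 - 2*u**2*v - v**3.
The quadratic part v**2 - u**2 = (v − u)(v + u) splits into two distinct linear factors, so there are two distinct tangent lines y − -1 = ±(x − 2) — this is a node (ordinary double point).
Classification: node.


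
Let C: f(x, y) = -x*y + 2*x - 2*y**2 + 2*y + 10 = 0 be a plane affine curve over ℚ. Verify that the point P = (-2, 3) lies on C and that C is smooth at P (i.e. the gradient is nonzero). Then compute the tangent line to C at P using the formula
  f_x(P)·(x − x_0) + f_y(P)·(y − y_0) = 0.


Tangent line at P: -x - 8*y + 22 = 0.

Step 1: f(-2, 3) = 0, so P lies on C.
Step 2: partial derivatives
  f_x(x, y) = 2 - y, f_y(x, y) = -x - 4*y + 2.
  f_x(P) = -1, f_y(P) = -8 (gradient nonzero, so P is smooth).
Step 3: tangent line at P: -1·(x − -2) + -8·(y − 3) = 0.
Expanding: -x - 8*y + 22 = 0.


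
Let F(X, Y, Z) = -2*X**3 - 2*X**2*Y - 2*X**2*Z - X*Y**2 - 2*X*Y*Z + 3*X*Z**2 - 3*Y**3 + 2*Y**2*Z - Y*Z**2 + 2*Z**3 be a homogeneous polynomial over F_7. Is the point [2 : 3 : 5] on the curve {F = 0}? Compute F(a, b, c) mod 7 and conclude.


F(2,3,5) ≡ 1 (mod 7); P is NOT on the curve.

Evaluate F(2, 3, 5) term-by-term (mod 7).
  -2*X**3 ↦ -2·8·1·1 = -16
  -2*X**2*Y ↦ -2·4·3·1 = -24
  -2*X**2*Z ↦ -2·4·1·5 = -40
  -X*Y**2 ↦ -1·2·9·1 = -18
  -2*X*Y*Z ↦ -2·2·3·5 = -60
  3*X*Z**2 ↦ 3·2·1·25 = 150
  -3*Y**3 ↦ -3·1·27·1 = -81
  2*Y**2*Z ↦ 2·1·9·5 = 90
  -Y*Z**2 ↦ -1·1·3·25 = -75
  2*Z**3 ↦ 2·1·1·125 = 250
Sum: F(2, 3, 5) = (-16) + (-24) + (-40) + (-18) + (-60) + (150) + (-81) + (90) + (-75) + (250) = 176.
Reducing mod 7: 176 ≡ 1 (mod 7).
Since F(a, b, c) ≡ 1 ≠ 0 (mod 7), P does NOT lie on the curve.


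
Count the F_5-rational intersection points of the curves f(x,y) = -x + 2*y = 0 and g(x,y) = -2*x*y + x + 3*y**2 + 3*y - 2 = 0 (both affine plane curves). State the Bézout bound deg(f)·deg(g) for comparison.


Common zeros: ∅; count = 0; Bézout bound = 2.

deg(f) = 1, deg(g) = 2, so Bézout bound = 2.
Scan x ∈ F_5. For each x, list the y ∈ F_5 with f(x, y) ≡ 0 and those with g(x, y) ≡ 0 (mod 5); the common zeros in that column are the intersection.
  x = 0: f ≡ 0 at y ∈ {0}; g ≡ 0 at y ∈ ∅; common: ∅.
  x = 1: f ≡ 0 at y ∈ {3}; g ≡ 0 at y ∈ ∅; common: ∅.
  x = 2: f ≡ 0 at y ∈ {1}; g ≡ 0 at y ∈ {0, 2}; common: ∅.
  x = 3: f ≡ 0 at y ∈ {4}; g ≡ 0 at y ∈ ∅; common: ∅.
  x = 4: f ≡ 0 at y ∈ {2}; g ≡ 0 at y ∈ {1, 4}; common: ∅.
Collecting: common zeros = ∅, so the count is 0.
Comparison with the Bézout bound: 0 ≤ 2 = deg(f)·deg(g), as expected for curves with no common component (the affine F_5-count falls short of the bound because intersections may lie at infinity, over extension fields, or carry multiplicity).


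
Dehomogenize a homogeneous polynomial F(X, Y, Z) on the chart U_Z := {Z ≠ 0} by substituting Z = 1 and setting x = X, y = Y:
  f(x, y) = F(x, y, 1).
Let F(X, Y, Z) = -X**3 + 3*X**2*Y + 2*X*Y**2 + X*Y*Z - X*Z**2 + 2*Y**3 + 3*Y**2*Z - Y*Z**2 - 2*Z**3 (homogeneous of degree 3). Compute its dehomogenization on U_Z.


f(x, y) = -x**3 + 3*x**2*y + 2*x*y**2 + x*y - x + 2*y**3 + 3*y**2 - y - 2

On U_Z we set Z = 1. Each monomial c·X^i·Y^j·Z^k in F becomes c·x^i·y^j·1^k = c·x^i·y^j.
Substituting Z = 1: F(X, Y, 1) = -x**3 + 3*x**2*y + 2*x*y**2 + x*y - x + 2*y**3 + 3*y**2 - y - 2.
Note: deg(f) ≤ deg(F) = 3; strict inequality happens when F is divisible by Z (lost terms).


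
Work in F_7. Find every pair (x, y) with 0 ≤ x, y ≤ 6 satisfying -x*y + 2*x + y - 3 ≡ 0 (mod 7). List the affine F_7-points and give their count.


Affine F_7-points: {(0, 3), (2, 1), (3, 5), (4, 4), (5, 0), (6, 6)}; count = 6.

For each of the 49 pairs (x, y) ∈ F_7², evaluate f(x, y) mod 7. Record the zeros.
  x = 0: [0↦4, 1↦5, 2↦6, 3↦0, 4↦1, 5↦2, 6↦3]  zeros at y ∈ {3}
  x = 1: [0↦6, 1↦6, 2↦6, 3↦6, 4↦6, 5↦6, 6↦6]  zeros at y ∈ ∅
  x = 2: [0↦1, 1↦0, 2↦6, 3↦5, 4↦4, 5↦3, 6↦2]  zeros at y ∈ {1}
  x = 3: [0↦3, 1↦1, 2↦6, 3↦4, 4↦2, 5↦0, 6↦5]  zeros at y ∈ {5}
  x = 4: [0↦5, 1↦2, 2↦6, 3↦3, 4↦0, 5↦4, 6↦1]  zeros at y ∈ {4}
  x = 5: [0↦0, 1↦3, 2↦6, 3↦2, 4↦5, 5↦1, 6↦4]  zeros at y ∈ {0}
  x = 6: [0↦2, 1↦4, 2↦6, 3↦1, 4↦3, 5↦5, 6↦0]  zeros at y ∈ {6}
Collecting zeros: affine points = {(0, 3), (2, 1), (3, 5), (4, 4), (5, 0), (6, 6)}.
Total count |C(F_7)_aff| = 6.


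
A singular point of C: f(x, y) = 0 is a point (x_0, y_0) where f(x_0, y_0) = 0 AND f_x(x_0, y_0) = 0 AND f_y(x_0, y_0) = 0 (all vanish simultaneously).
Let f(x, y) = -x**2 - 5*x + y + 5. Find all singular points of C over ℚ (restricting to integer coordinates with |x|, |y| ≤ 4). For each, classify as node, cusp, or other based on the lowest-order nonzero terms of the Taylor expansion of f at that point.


No singular points in the scanned grid; C is smooth there.

Compute partial derivatives:
  f_x = -2*x - 5.
  f_y = 1.
f_y = 1 is a nonzero constant, so f_y never vanishes: no point (x, y) can satisfy f = f_x = f_y = 0. In particular no (x, y) ∈ {−4, ..., 4}² is singular; the curve is smooth.


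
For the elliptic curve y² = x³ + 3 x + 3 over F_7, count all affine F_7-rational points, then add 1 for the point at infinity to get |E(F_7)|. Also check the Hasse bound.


Affine points = {(1, 0), (3, 2), (3, 5), (4, 3), (4, 4)}; affine count = 5; |E(F_7)| = 6.

Discriminant check: Δ ∝ 4a³ + 27b² = 4·3³ + 27·3² = 4·27 + 27·9 ≡ 1 (mod 7). Nonzero ⇒ E is nonsingular.
For each x ∈ F_7, compute rhs = x³ + 3·x + 3 mod 7, then count y ∈ F_7 with y² ≡ rhs.
  x = 0: rhs = 3, matching y values: none (0 points).
  x = 1: rhs = 0, matching y values: 0 (1 points).
  x = 2: rhs = 3, matching y values: none (0 points).
  x = 3: rhs = 4, matching y values: 2, 5 (2 points).
  x = 4: rhs = 2, matching y values: 3, 4 (2 points).
  x = 5: rhs = 3, matching y values: none (0 points).
  x = 6: rhs = 6, matching y values: none (0 points).
Total affine count: 5.
Full point count |E(F_7)| = 5 + 1 = 6.
Hasse bound: |6 − (7+1)| = |-2| = 2 ≤ 2√7 ≈ 5.2915 ✓.


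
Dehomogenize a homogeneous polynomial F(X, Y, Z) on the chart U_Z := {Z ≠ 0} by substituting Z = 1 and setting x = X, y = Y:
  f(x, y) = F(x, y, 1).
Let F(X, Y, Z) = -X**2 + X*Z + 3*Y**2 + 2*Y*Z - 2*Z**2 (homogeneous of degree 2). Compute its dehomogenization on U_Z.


f(x, y) = -x**2 + x + 3*y**2 + 2*y - 2

On U_Z we set Z = 1. Each monomial c·X^i·Y^j·Z^k in F becomes c·x^i·y^j·1^k = c·x^i·y^j.
Substituting Z = 1: F(X, Y, 1) = -x**2 + x + 3*y**2 + 2*y - 2.
Note: deg(f) ≤ deg(F) = 2; strict inequality happens when F is divisible by Z (lost terms).


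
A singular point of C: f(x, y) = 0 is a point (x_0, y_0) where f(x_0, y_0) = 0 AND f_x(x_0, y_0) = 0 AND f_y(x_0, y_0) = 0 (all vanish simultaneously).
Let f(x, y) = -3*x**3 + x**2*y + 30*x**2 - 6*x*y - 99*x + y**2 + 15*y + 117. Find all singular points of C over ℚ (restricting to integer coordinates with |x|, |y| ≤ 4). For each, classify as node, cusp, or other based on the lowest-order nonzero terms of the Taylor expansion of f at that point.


Singular points: {(3, -3)}; classification: cusp.

Compute partial derivatives:
  f_x = -9*x**2 + 2*x*y + 60*x - 6*y - 99.
  f_y = x**2 - 6*x + 2*y + 15.
Scan x_0 ∈ {−4, ..., 4}. For each x_0, f_y(x_0, y) is a polynomial in y; find its integer roots y ∈ {−4, ..., 4}, then test f_x and f at those candidates.
  x = -4: f_y(-4, y) = 2*y + 55; no integer root y with |y| ≤ 4.
  x = -3: f_y(-3, y) = 2*y + 42; no integer root y with |y| ≤ 4.
  x = -2: f_y(-2, y) = 2*y + 31; no integer root y with |y| ≤ 4.
  x = -1: f_y(-1, y) = 2*y + 22; no integer root y with |y| ≤ 4.
  x = 0: f_y(0, y) = 2*y + 15; no integer root y with |y| ≤ 4.
  x = 1: f_y(1, y) = 2*y + 10; no integer root y with |y| ≤ 4.
  x = 2: f_y(2, y) = 2*y + 7; no integer root y with |y| ≤ 4.
  x = 3: f_y(3, y) = 2*y + 6; vanishes at y ∈ {-3}. (3, -3): f_x = 0, f = 0 — SINGULAR.
  x = 4: f_y(4, y) = 2*y + 7; no integer root y with |y| ≤ 4.
Only singular point on the grid: (3, -3).
Classify: substitute x = 3 + u, y = -3 + v and expand: f = -3*u**3 + u**2*v + v**2.
No constant or linear terms (consistent with a singular point). Quadratic part: v**2. Cubic part: -3*u**3 + u**2*v.
The quadratic part v**2 is a perfect square, so there is a single (double) tangent line v = 0, i.e. y = -3. Restricting the cubic part to that line (v = 0) leaves -3*u**3 ≠ 0, so f is not divisible by v and the branch is v² ≈ 3*u**3 to lowest order — this is a cusp.
Classification: cusp.


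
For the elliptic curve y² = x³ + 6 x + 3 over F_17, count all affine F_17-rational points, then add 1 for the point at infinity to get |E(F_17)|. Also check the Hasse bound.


Affine points = {(6, 0), (8, 6), (8, 11), (9, 2), (9, 15), (10, 3), (10, 14), (12, 1), (12, 16), (13, 0), (14, 3), (14, 14), (15, 0), (16, 8), (16, 9)}; affine count = 15; |E(F_17)| = 16.

Discriminant check: Δ ∝ 4a³ + 27b² = 4·6³ + 27·3² = 4·216 + 27·9 ≡ 2 (mod 17). Nonzero ⇒ E is nonsingular.
For each x ∈ F_17, compute rhs = x³ + 6·x + 3 mod 17, then count y ∈ F_17 with y² ≡ rhs.
  x = 0: rhs = 3, matching y values: none (0 points).
  x = 1: rhs = 10, matching y values: none (0 points).
  x = 2: rhs = 6, matching y values: none (0 points).
  x = 3: rhs = 14, matching y values: none (0 points).
  x = 4: rhs = 6, matching y values: none (0 points).
  x = 5: rhs = 5, matching y values: none (0 points).
  x = 6: rhs = 0, matching y values: 0 (1 points).
  x = 7: rhs = 14, matching y values: none (0 points).
  x = 8: rhs = 2, matching y values: 6, 11 (2 points).
  x = 9: rhs = 4, matching y values: 2, 15 (2 points).
  x = 10: rhs = 9, matching y values: 3, 14 (2 points).
  x = 11: rhs = 6, matching y values: none (0 points).
  x = 12: rhs = 1, matching y values: 1, 16 (2 points).
  x = 13: rhs = 0, matching y values: 0 (1 points).
  x = 14: rhs = 9, matching y values: 3, 14 (2 points).
  x = 15: rhs = 0, matching y values: 0 (1 points).
  x = 16: rhs = 13, matching y values: 8, 9 (2 points).
Total affine count: 15.
Full point count |E(F_17)| = 15 + 1 = 16.
Hasse bound: |16 − (17+1)| = |-2| = 2 ≤ 2√17 ≈ 8.2462 ✓.


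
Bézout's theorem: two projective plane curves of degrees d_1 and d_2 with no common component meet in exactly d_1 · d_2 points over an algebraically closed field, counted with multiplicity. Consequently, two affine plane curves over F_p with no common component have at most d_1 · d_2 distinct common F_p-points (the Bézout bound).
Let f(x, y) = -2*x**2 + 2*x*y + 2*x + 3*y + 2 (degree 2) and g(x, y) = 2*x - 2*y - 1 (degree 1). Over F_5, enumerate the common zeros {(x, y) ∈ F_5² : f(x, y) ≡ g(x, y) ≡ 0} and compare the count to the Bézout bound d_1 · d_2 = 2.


Common zeros: {(3, 0)}; count = 1; Bézout bound = 2.

deg(f) = 2, deg(g) = 1, so Bézout bound = 2.
Scan x ∈ F_5. For each x, list the y ∈ F_5 with f(x, y) ≡ 0 and those with g(x, y) ≡ 0 (mod 5); the common zeros in that column are the intersection.
  x = 0: f ≡ 0 at y ∈ {1}; g ≡ 0 at y ∈ {2}; common: ∅.
  x = 1: f ≡ 0 at y ∈ ∅; g ≡ 0 at y ∈ {3}; common: ∅.
  x = 2: f ≡ 0 at y ∈ {1}; g ≡ 0 at y ∈ {4}; common: ∅.
  x = 3: f ≡ 0 at y ∈ {0}; g ≡ 0 at y ∈ {0}; common: {0}.
  x = 4: f ≡ 0 at y ∈ {2}; g ≡ 0 at y ∈ {1}; common: ∅.
Collecting: common zeros = {(3, 0)}, so the count is 1.
Comparison with the Bézout bound: 1 ≤ 2 = deg(f)·deg(g), as expected for curves with no common component (the affine F_5-count falls short of the bound because intersections may lie at infinity, over extension fields, or carry multiplicity).


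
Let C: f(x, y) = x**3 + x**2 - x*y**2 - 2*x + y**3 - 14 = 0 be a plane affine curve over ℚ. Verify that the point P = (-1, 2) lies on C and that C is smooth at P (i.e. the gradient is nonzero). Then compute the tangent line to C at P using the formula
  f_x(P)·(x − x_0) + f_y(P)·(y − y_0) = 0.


Tangent line at P: -5*x + 16*y - 37 = 0.

Step 1: f(-1, 2) = 0, so P lies on C.
Step 2: partial derivatives
  f_x(x, y) = 3*x**2 + 2*x - y**2 - 2, f_y(x, y) = -2*x*y + 3*y**2.
  f_x(P) = -5, f_y(P) = 16 (gradient nonzero, so P is smooth).
Step 3: tangent line at P: -5·(x − -1) + 16·(y − 2) = 0.
Expanding: -5*x + 16*y - 37 = 0.


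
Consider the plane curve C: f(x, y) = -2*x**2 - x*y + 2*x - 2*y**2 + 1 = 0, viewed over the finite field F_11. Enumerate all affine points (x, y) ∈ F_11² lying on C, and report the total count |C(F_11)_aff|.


Affine F_11-points: {(1, 6), (1, 10), (3, 0), (3, 4), (6, 9), (6, 10), (7, 4), (7, 9), (8, 1), (8, 6), (9, 0), (9, 1)}; count = 12.

For each of the 121 pairs (x, y) ∈ F_11², evaluate f(x, y) mod 11. Record the zeros.
  x = 0: [0↦1, 1↦10, 2↦4, 3↦5, 4↦2, 5↦6, 6↦6, 7↦2, 8↦5, 9↦4, 10↦10]  zeros at y ∈ ∅
  x = 1: [0↦1, 1↦9, 2↦2, 3↦2, 4↦9, 5↦1, 6↦0, 7↦6, 8↦8, 9↦6, 10↦0]  zeros at y ∈ {6, 10}
  x = 2: [0↦8, 1↦4, 2↦7, 3↦6, 4↦1, 5↦3, 6↦1, 7↦6, 8↦7, 9↦4, 10↦8]  zeros at y ∈ ∅
  x = 3: [0↦0, 1↦6, 2↦8, 3↦6, 4↦0, 5↦1, 6↦9, 7↦2, 8↦2, 9↦9, 10↦1]  zeros at y ∈ {0, 4}
  x = 4: [0↦10, 1↦4, 2↦5, 3↦2, 4↦6, 5↦6, 6↦2, 7↦5, 8↦4, 9↦10, 10↦1]  zeros at y ∈ ∅
  x = 5: [0↦5, 1↦9, 2↦9, 3↦5, 4↦8, 5↦7, 6↦2, 7↦4, 8↦2, 9↦7, 10↦8]  zeros at y ∈ ∅
  x = 6: [0↦7, 1↦10, 2↦9, 3↦4, 4↦6, 5↦4, 6↦9, 7↦10, 8↦7, 9↦0, 10↦0]  zeros at y ∈ {9, 10}
  x = 7: [0↦5, 1↦7, 2↦5, 3↦10, 4↦0, 5↦8, 6↦1, 7↦1, 8↦8, 9↦0, 10↦10]  zeros at y ∈ {4, 9}
  x = 8: [0↦10, 1↦0, 2↦8, 3↦1, 4↦1, 5↦8, 6↦0, 7↦10, 8↦5, 9↦7, 10↦5]  zeros at y ∈ {1, 6}
  x = 9: [0↦0, 1↦0, 2↦7, 3↦10, 4↦9, 5↦4, 6↦6, 7↦4, 8↦9, 9↦10, 10↦7]  zeros at y ∈ {0, 1}
  x = 10: [0↦8, 1↦7, 2↦2, 3↦4, 4↦2, 5↦7, 6↦8, 7↦5, 8↦9, 9↦9, 10↦5]  zeros at y ∈ ∅
Collecting zeros: affine points = {(1, 6), (1, 10), (3, 0), (3, 4), (6, 9), (6, 10), (7, 4), (7, 9), (8, 1), (8, 6), (9, 0), (9, 1)}.
Total count |C(F_11)_aff| = 12.


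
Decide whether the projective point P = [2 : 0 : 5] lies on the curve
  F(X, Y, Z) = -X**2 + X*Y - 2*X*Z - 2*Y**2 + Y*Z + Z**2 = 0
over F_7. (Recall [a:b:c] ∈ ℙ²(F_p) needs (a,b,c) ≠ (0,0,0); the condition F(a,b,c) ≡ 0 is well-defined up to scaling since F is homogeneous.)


F(2,0,5) ≡ 1 (mod 7); P is NOT on the curve.

Evaluate F(2, 0, 5) term-by-term (mod 7).
  -X**2 ↦ -1·4·1·1 = -4
  X*Y ↦ 1·2·0·1 = 0
  -2*X*Z ↦ -2·2·1·5 = -20
  -2*Y**2 ↦ -2·1·0·1 = 0
  Y*Z ↦ 1·1·0·5 = 0
  Z**2 ↦ 1·1·1·25 = 25
Sum: F(2, 0, 5) = (-4) + (0) + (-20) + (0) + (0) + (25) = 1.
Reducing mod 7: 1 ≡ 1 (mod 7).
Since F(a, b, c) ≡ 1 ≠ 0 (mod 7), P does NOT lie on the curve.


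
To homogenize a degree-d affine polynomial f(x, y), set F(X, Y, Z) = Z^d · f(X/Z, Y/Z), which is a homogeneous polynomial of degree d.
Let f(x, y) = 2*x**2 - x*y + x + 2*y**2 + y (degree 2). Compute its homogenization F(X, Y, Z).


F(X, Y, Z) = 2*X**2 - X*Y + X*Z + 2*Y**2 + Y*Z

deg(f) = 2.
Substitute x = X/Z, y = Y/Z into f, then multiply by Z^2.
  monomial 2·x^2·y^0 ↦ 2·X^2·Y^0·Z^0.
  monomial -1·x^1·y^1 ↦ -1·X^1·Y^1·Z^0.
  monomial 1·x^1·y^0 ↦ 1·X^1·Y^0·Z^1.
  monomial 2·x^0·y^2 ↦ 2·X^0·Y^2·Z^0.
  monomial 1·x^0·y^1 ↦ 1·X^0·Y^1·Z^1.
Collecting: F(X, Y, Z) = 2*X**2 - X*Y + X*Z + 2*Y**2 + Y*Z.


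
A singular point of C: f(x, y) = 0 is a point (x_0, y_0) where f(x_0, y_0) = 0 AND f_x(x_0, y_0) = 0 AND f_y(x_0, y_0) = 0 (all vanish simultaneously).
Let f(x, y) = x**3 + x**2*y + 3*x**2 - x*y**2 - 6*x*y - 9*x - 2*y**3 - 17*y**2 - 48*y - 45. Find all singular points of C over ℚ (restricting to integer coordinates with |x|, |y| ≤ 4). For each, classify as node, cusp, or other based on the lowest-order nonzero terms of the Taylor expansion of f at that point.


Singular points: {(0, -3)}; classification: cusp.

Compute partial derivatives:
  f_x = 3*x**2 + 2*x*y + 6*x - y**2 - 6*y - 9.
  f_y = x**2 - 2*x*y - 6*x - 6*y**2 - 34*y - 48.
Scan x_0 ∈ {−4, ..., 4}. For each x_0, f_y(x_0, y) is a polynomial in y; find its integer roots y ∈ {−4, ..., 4}, then test f_x and f at those candidates.
  x = -4: f_y(-4, y) = -6*y**2 - 26*y - 8; vanishes at y ∈ {-4}. (-4, -4): f_x = 55 ≠ 0.
  x = -3: f_y(-3, y) = -6*y**2 - 28*y - 21; no integer root y with |y| ≤ 4.
  x = -2: f_y(-2, y) = -6*y**2 - 30*y - 32; no integer root y with |y| ≤ 4.
  x = -1: f_y(-1, y) = -6*y**2 - 32*y - 41; no integer root y with |y| ≤ 4.
  x = 0: f_y(0, y) = -6*y**2 - 34*y - 48; vanishes at y ∈ {-3}. (0, -3): f_x = 0, f = 0 — SINGULAR.
  x = 1: f_y(1, y) = -6*y**2 - 36*y - 53; no integer root y with |y| ≤ 4.
  x = 2: f_y(2, y) = -6*y**2 - 38*y - 56; vanishes at y ∈ {-4}. (2, -4): f_x = 7 ≠ 0.
  x = 3: f_y(3, y) = -6*y**2 - 40*y - 57; no integer root y with |y| ≤ 4.
  x = 4: f_y(4, y) = -6*y**2 - 42*y - 56; no integer root y with |y| ≤ 4.
Only singular point on the grid: (0, -3).
Classify: substitute x = 0 + u, y = -3 + v and expand: f = u**3 + u**2*v - u*v**2 - 2*v**3 + v**2.
No constant or linear terms (consistent with a singular point). Quadratic part: v**2. Cubic part: u**3 + u**2*v - u*v**2 - 2*v**3.
The quadratic part v**2 is a perfect square, so there is a single (double) tangent line v = 0, i.e. y = -3. Restricting the cubic part to that line (v = 0) leaves u**3 ≠ 0, so f is not divisible by v and the branch is v² ≈ -u**3 to lowest order — this is a cusp.
Classification: cusp.


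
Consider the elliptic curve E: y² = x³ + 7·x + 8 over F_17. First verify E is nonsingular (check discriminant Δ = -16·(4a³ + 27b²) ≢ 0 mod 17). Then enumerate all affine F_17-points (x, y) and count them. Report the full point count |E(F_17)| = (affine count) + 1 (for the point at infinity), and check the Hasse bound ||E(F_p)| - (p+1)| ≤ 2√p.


Affine points = {(0, 5), (0, 12), (1, 4), (1, 13), (2, 8), (2, 9), (4, 7), (4, 10), (5, 7), (5, 10), (7, 3), (7, 14), (8, 7), (8, 10), (9, 1), (9, 16), (12, 1), (12, 16), (13, 1), (13, 16), (16, 0)}; affine count = 21; |E(F_17)| = 22.

Discriminant check: Δ ∝ 4a³ + 27b² = 4·7³ + 27·8² = 4·343 + 27·64 ≡ 6 (mod 17). Nonzero ⇒ E is nonsingular.
For each x ∈ F_17, compute rhs = x³ + 7·x + 8 mod 17, then count y ∈ F_17 with y² ≡ rhs.
  x = 0: rhs = 8, matching y values: 5, 12 (2 points).
  x = 1: rhs = 16, matching y values: 4, 13 (2 points).
  x = 2: rhs = 13, matching y values: 8, 9 (2 points).
  x = 3: rhs = 5, matching y values: none (0 points).
  x = 4: rhs = 15, matching y values: 7, 10 (2 points).
  x = 5: rhs = 15, matching y values: 7, 10 (2 points).
  x = 6: rhs = 11, matching y values: none (0 points).
  x = 7: rhs = 9, matching y values: 3, 14 (2 points).
  x = 8: rhs = 15, matching y values: 7, 10 (2 points).
  x = 9: rhs = 1, matching y values: 1, 16 (2 points).
  x = 10: rhs = 7, matching y values: none (0 points).
  x = 11: rhs = 5, matching y values: none (0 points).
  x = 12: rhs = 1, matching y values: 1, 16 (2 points).
  x = 13: rhs = 1, matching y values: 1, 16 (2 points).
  x = 14: rhs = 11, matching y values: none (0 points).
  x = 15: rhs = 3, matching y values: none (0 points).
  x = 16: rhs = 0, matching y values: 0 (1 points).
Total affine count: 21.
Full point count |E(F_17)| = 21 + 1 = 22.
Hasse bound: |22 − (17+1)| = |4| = 4 ≤ 2√17 ≈ 8.2462 ✓.


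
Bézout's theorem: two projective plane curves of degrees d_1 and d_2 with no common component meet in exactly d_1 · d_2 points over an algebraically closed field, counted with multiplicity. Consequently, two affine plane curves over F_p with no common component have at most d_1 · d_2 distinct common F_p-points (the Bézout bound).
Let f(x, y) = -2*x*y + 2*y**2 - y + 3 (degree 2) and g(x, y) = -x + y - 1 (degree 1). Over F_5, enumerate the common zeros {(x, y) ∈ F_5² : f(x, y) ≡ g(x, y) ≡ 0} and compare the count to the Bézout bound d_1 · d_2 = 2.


Common zeros: {(1, 2)}; count = 1; Bézout bound = 2.

deg(f) = 2, deg(g) = 1, so Bézout bound = 2.
Scan x ∈ F_5. For each x, list the y ∈ F_5 with f(x, y) ≡ 0 and those with g(x, y) ≡ 0 (mod 5); the common zeros in that column are the intersection.
  x = 0: f ≡ 0 at y ∈ ∅; g ≡ 0 at y ∈ {1}; common: ∅.
  x = 1: f ≡ 0 at y ∈ {2}; g ≡ 0 at y ∈ {2}; common: {2}.
  x = 2: f ≡ 0 at y ∈ {1, 4}; g ≡ 0 at y ∈ {3}; common: ∅.
  x = 3: f ≡ 0 at y ∈ {3}; g ≡ 0 at y ∈ {4}; common: ∅.
  x = 4: f ≡ 0 at y ∈ ∅; g ≡ 0 at y ∈ {0}; common: ∅.
Collecting: common zeros = {(1, 2)}, so the count is 1.
Comparison with the Bézout bound: 1 ≤ 2 = deg(f)·deg(g), as expected for curves with no common component (the affine F_5-count falls short of the bound because intersections may lie at infinity, over extension fields, or carry multiplicity).


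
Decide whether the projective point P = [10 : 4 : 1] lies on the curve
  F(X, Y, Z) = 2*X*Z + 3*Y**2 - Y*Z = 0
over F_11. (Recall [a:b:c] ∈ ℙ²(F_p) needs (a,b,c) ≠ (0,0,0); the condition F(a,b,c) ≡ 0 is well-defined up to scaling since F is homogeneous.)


F(10,4,1) ≡ 9 (mod 11); P is NOT on the curve.

Evaluate F(10, 4, 1) term-by-term (mod 11).
  2*X*Z ↦ 2·10·1·1 = 20
  3*Y**2 ↦ 3·1·16·1 = 48
  -Y*Z ↦ -1·1·4·1 = -4
Sum: F(10, 4, 1) = (20) + (48) + (-4) = 64.
Reducing mod 11: 64 ≡ 9 (mod 11).
Since F(a, b, c) ≡ 9 ≠ 0 (mod 11), P does NOT lie on the curve.


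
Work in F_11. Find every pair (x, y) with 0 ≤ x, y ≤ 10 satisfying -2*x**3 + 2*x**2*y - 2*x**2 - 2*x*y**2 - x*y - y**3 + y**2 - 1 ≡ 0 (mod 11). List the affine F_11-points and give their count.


Affine F_11-points: {(0, 9), (2, 2), (2, 7), (2, 10), (5, 7), (6, 1), (7, 4), (8, 10), (9, 3), (10, 7), (10, 8), (10, 10)}; count = 12.

For each of the 121 pairs (x, y) ∈ F_11², evaluate f(x, y) mod 11. Record the zeros.
  x = 0: [0↦10, 1↦10, 2↦6, 3↦3, 4↦6, 5↦9, 6↦6, 7↦2, 8↦2, 9↦0, 10↦1]  zeros at y ∈ {9}
  x = 1: [0↦6, 1↦5, 2↦7, 3↦6, 4↦7, 5↦4, 6↦2, 7↦6, 8↦10, 9↦8, 10↦5]  zeros at y ∈ ∅
  x = 2: [0↦8, 1↦10, 2↦0, 3↦5, 4↦8, 5↦3, 6↦6, 7↦0, 8↦1, 9↦3, 10↦0]  zeros at y ∈ {2, 7, 10}
  x = 3: [0↦4, 1↦2, 2↦6, 3↦10, 4↦8, 5↦5, 6↦6, 7↦5, 8↦7, 9↦6, 10↦7]  zeros at y ∈ ∅
  x = 4: [0↦4, 1↦2, 2↦2, 3↦9, 4↦6, 5↦9, 6↦1, 7↦9, 8↦5, 9↦5, 10↦3]  zeros at y ∈ ∅
  x = 5: [0↦7, 1↦9, 2↦9, 3↦1, 4↦1, 5↦3, 6↦1, 7↦0, 8↦5, 9↦10, 10↦9]  zeros at y ∈ {7}
  x = 6: [0↦1, 1↦0, 2↦4, 3↦7, 4↦3, 5↦8, 6↦5, 7↦10, 8↦6, 9↦9, 10↦2]  zeros at y ∈ {1}
  x = 7: [0↦7, 1↦7, 2↦8, 3↦4, 4↦0, 5↦1, 6↦1, 7↦5, 8↦7, 9↦1, 10↦3]  zeros at y ∈ {4}
  x = 8: [0↦2, 1↦7, 2↦9, 3↦2, 4↦2, 5↦3, 6↦10, 7↦6, 8↦7, 9↦7, 10↦0]  zeros at y ∈ {10}
  x = 9: [0↦7, 1↦10, 2↦6, 3↦0, 4↦8, 5↦2, 6↦9, 7↦1, 8↦5, 9↦4, 10↦3]  zeros at y ∈ {3}
  x = 10: [0↦10, 1↦4, 2↦9, 3↦8, 4↦6, 5↦8, 6↦8, 7↦0, 8↦0, 9↦2, 10↦0]  zeros at y ∈ {7, 8, 10}
Collecting zeros: affine points = {(0, 9), (2, 2), (2, 7), (2, 10), (5, 7), (6, 1), (7, 4), (8, 10), (9, 3), (10, 7), (10, 8), (10, 10)}.
Total count |C(F_11)_aff| = 12.


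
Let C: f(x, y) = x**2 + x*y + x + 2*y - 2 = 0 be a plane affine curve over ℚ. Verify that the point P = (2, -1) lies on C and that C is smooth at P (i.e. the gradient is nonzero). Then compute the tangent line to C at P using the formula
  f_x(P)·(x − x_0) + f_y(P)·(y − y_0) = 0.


Tangent line at P: 4*x + 4*y - 4 = 0.

Step 1: f(2, -1) = 0, so P lies on C.
Step 2: partial derivatives
  f_x(x, y) = 2*x + y + 1, f_y(x, y) = x + 2.
  f_x(P) = 4, f_y(P) = 4 (gradient nonzero, so P is smooth).
Step 3: tangent line at P: 4·(x − 2) + 4·(y − -1) = 0.
Expanding: 4*x + 4*y - 4 = 0.


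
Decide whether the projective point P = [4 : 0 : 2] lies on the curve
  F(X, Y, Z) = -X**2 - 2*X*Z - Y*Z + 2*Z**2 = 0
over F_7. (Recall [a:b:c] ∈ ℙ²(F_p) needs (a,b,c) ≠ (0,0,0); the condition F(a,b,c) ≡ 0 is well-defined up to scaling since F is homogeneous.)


F(4,0,2) ≡ 4 (mod 7); P is NOT on the curve.

Evaluate F(4, 0, 2) term-by-term (mod 7).
  -X**2 ↦ -1·16·1·1 = -16
  -2*X*Z ↦ -2·4·1·2 = -16
  -Y*Z ↦ -1·1·0·2 = 0
  2*Z**2 ↦ 2·1·1·4 = 8
Sum: F(4, 0, 2) = (-16) + (-16) + (0) + (8) = -24.
Reducing mod 7: -24 ≡ 4 (mod 7).
Since F(a, b, c) ≡ 4 ≠ 0 (mod 7), P does NOT lie on the curve.


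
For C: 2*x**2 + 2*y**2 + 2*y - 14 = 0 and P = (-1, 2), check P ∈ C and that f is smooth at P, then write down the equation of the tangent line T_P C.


Tangent line at P: -4*x + 10*y - 24 = 0.

Step 1: f(-1, 2) = 0, so P lies on C.
Step 2: partial derivatives
  f_x(x, y) = 4*x, f_y(x, y) = 4*y + 2.
  f_x(P) = -4, f_y(P) = 10 (gradient nonzero, so P is smooth).
Step 3: tangent line at P: -4·(x − -1) + 10·(y − 2) = 0.
Expanding: -4*x + 10*y - 24 = 0.


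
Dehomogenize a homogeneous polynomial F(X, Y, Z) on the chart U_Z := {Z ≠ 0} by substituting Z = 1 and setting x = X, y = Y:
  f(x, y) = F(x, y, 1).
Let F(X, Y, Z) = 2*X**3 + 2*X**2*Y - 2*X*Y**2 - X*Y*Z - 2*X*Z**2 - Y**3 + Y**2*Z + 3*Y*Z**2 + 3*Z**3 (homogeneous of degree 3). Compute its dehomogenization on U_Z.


f(x, y) = 2*x**3 + 2*x**2*y - 2*x*y**2 - x*y - 2*x - y**3 + y**2 + 3*y + 3

On U_Z we set Z = 1. Each monomial c·X^i·Y^j·Z^k in F becomes c·x^i·y^j·1^k = c·x^i·y^j.
Substituting Z = 1: F(X, Y, 1) = 2*x**3 + 2*x**2*y - 2*x*y**2 - x*y - 2*x - y**3 + y**2 + 3*y + 3.
Note: deg(f) ≤ deg(F) = 3; strict inequality happens when F is divisible by Z (lost terms).


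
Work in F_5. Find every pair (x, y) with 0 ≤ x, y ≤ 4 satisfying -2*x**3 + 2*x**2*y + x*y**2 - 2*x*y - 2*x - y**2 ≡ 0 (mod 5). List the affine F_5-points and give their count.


Affine F_5-points: {(0, 0), (2, 0), (2, 1), (3, 0), (3, 4)}; count = 5.

For each of the 25 pairs (x, y) ∈ F_5², evaluate f(x, y) mod 5. Record the zeros.
  x = 0: [0↦0, 1↦4, 2↦1, 3↦1, 4↦4]  zeros at y ∈ {0}
  x = 1: [0↦1, 1↦1, 2↦1, 3↦1, 4↦1]  zeros at y ∈ ∅
  x = 2: [0↦0, 1↦0, 2↦2, 3↦1, 4↦2]  zeros at y ∈ {0, 1}
  x = 3: [0↦0, 1↦4, 2↦2, 3↦4, 4↦0]  zeros at y ∈ {0, 4}
  x = 4: [0↦4, 1↦1, 2↦4, 3↦3, 4↦3]  zeros at y ∈ ∅
Collecting zeros: affine points = {(0, 0), (2, 0), (2, 1), (3, 0), (3, 4)}.
Total count |C(F_5)_aff| = 5.


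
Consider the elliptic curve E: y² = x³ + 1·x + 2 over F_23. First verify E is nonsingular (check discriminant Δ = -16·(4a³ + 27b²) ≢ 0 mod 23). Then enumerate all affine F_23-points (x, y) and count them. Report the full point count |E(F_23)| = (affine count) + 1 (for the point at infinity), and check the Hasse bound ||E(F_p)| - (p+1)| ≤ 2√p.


Affine points = {(0, 5), (0, 18), (1, 2), (1, 21), (2, 9), (2, 14), (3, 3), (3, 20), (4, 1), (4, 22), (8, 4), (8, 19), (9, 2), (9, 21), (10, 0), (13, 2), (13, 21), (14, 0), (19, 7), (19, 16), (20, 8), (20, 15), (22, 0)}; affine count = 23; |E(F_23)| = 24.

Discriminant check: Δ ∝ 4a³ + 27b² = 4·1³ + 27·2² = 4·1 + 27·4 ≡ 20 (mod 23). Nonzero ⇒ E is nonsingular.
For each x ∈ F_23, compute rhs = x³ + 1·x + 2 mod 23, then count y ∈ F_23 with y² ≡ rhs.
  x = 0: rhs = 2, matching y values: 5, 18 (2 points).
  x = 1: rhs = 4, matching y values: 2, 21 (2 points).
  x = 2: rhs = 12, matching y values: 9, 14 (2 points).
  x = 3: rhs = 9, matching y values: 3, 20 (2 points).
  x = 4: rhs = 1, matching y values: 1, 22 (2 points).
  x = 5: rhs = 17, matching y values: none (0 points).
  x = 6: rhs = 17, matching y values: none (0 points).
  x = 7: rhs = 7, matching y values: none (0 points).
  x = 8: rhs = 16, matching y values: 4, 19 (2 points).
  x = 9: rhs = 4, matching y values: 2, 21 (2 points).
  x = 10: rhs = 0, matching y values: 0 (1 points).
  x = 11: rhs = 10, matching y values: none (0 points).
  x = 12: rhs = 17, matching y values: none (0 points).
  x = 13: rhs = 4, matching y values: 2, 21 (2 points).
  x = 14: rhs = 0, matching y values: 0 (1 points).
  x = 15: rhs = 11, matching y values: none (0 points).
  x = 16: rhs = 20, matching y values: none (0 points).
  x = 17: rhs = 10, matching y values: none (0 points).
  x = 18: rhs = 10, matching y values: none (0 points).
  x = 19: rhs = 3, matching y values: 7, 16 (2 points).
  x = 20: rhs = 18, matching y values: 8, 15 (2 points).
  x = 21: rhs = 15, matching y values: none (0 points).
  x = 22: rhs = 0, matching y values: 0 (1 points).
Total affine count: 23.
Full point count |E(F_23)| = 23 + 1 = 24.
Hasse bound: |24 − (23+1)| = |0| = 0 ≤ 2√23 ≈ 9.5917 ✓.


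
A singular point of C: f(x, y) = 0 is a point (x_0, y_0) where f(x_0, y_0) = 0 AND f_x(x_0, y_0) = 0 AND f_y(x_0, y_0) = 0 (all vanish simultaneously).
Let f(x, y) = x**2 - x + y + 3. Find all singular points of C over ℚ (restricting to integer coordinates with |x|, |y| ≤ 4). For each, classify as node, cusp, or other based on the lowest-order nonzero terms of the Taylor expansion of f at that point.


No singular points in the scanned grid; C is smooth there.

Compute partial derivatives:
  f_x = 2*x - 1.
  f_y = 1.
f_y = 1 is a nonzero constant, so f_y never vanishes: no point (x, y) can satisfy f = f_x = f_y = 0. In particular no (x, y) ∈ {−4, ..., 4}² is singular; the curve is smooth.


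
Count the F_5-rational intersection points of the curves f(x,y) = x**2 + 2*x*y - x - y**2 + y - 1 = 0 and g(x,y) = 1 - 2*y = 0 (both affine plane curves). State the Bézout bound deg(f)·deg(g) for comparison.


Common zeros: ∅; count = 0; Bézout bound = 2.

deg(f) = 2, deg(g) = 1, so Bézout bound = 2.
Scan x ∈ F_5. For each x, list the y ∈ F_5 with f(x, y) ≡ 0 and those with g(x, y) ≡ 0 (mod 5); the common zeros in that column are the intersection.
  x = 0: f ≡ 0 at y ∈ ∅; g ≡ 0 at y ∈ {3}; common: ∅.
  x = 1: f ≡ 0 at y ∈ {4}; g ≡ 0 at y ∈ {3}; common: ∅.
  x = 2: f ≡ 0 at y ∈ {1, 4}; g ≡ 0 at y ∈ {3}; common: ∅.
  x = 3: f ≡ 0 at y ∈ {0, 2}; g ≡ 0 at y ∈ {3}; common: ∅.
  x = 4: f ≡ 0 at y ∈ {2}; g ≡ 0 at y ∈ {3}; common: ∅.
Collecting: common zeros = ∅, so the count is 0.
Comparison with the Bézout bound: 0 ≤ 2 = deg(f)·deg(g), as expected for curves with no common component (the affine F_5-count falls short of the bound because intersections may lie at infinity, over extension fields, or carry multiplicity).


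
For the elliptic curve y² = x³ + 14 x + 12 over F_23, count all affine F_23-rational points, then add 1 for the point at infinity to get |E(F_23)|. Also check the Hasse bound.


Affine points = {(0, 9), (0, 14), (1, 2), (1, 21), (2, 5), (2, 18), (3, 9), (3, 14), (5, 0), (6, 6), (6, 17), (7, 4), (7, 19), (9, 4), (9, 19), (10, 5), (10, 18), (11, 5), (11, 18), (14, 10), (14, 13), (15, 3), (15, 20), (16, 10), (16, 13), (18, 1), (18, 22), (20, 9), (20, 14)}; affine count = 29; |E(F_23)| = 30.

Discriminant check: Δ ∝ 4a³ + 27b² = 4·14³ + 27·12² = 4·2744 + 27·144 ≡ 6 (mod 23). Nonzero ⇒ E is nonsingular.
For each x ∈ F_23, compute rhs = x³ + 14·x + 12 mod 23, then count y ∈ F_23 with y² ≡ rhs.
  x = 0: rhs = 12, matching y values: 9, 14 (2 points).
  x = 1: rhs = 4, matching y values: 2, 21 (2 points).
  x = 2: rhs = 2, matching y values: 5, 18 (2 points).
  x = 3: rhs = 12, matching y values: 9, 14 (2 points).
  x = 4: rhs = 17, matching y values: none (0 points).
  x = 5: rhs = 0, matching y values: 0 (1 points).
  x = 6: rhs = 13, matching y values: 6, 17 (2 points).
  x = 7: rhs = 16, matching y values: 4, 19 (2 points).
  x = 8: rhs = 15, matching y values: none (0 points).
  x = 9: rhs = 16, matching y values: 4, 19 (2 points).
  x = 10: rhs = 2, matching y values: 5, 18 (2 points).
  x = 11: rhs = 2, matching y values: 5, 18 (2 points).
  x = 12: rhs = 22, matching y values: none (0 points).
  x = 13: rhs = 22, matching y values: none (0 points).
  x = 14: rhs = 8, matching y values: 10, 13 (2 points).
  x = 15: rhs = 9, matching y values: 3, 20 (2 points).
  x = 16: rhs = 8, matching y values: 10, 13 (2 points).
  x = 17: rhs = 11, matching y values: none (0 points).
  x = 18: rhs = 1, matching y values: 1, 22 (2 points).
  x = 19: rhs = 7, matching y values: none (0 points).
  x = 20: rhs = 12, matching y values: 9, 14 (2 points).
  x = 21: rhs = 22, matching y values: none (0 points).
  x = 22: rhs = 20, matching y values: none (0 points).
Total affine count: 29.
Full point count |E(F_23)| = 29 + 1 = 30.
Hasse bound: |30 − (23+1)| = |6| = 6 ≤ 2√23 ≈ 9.5917 ✓.


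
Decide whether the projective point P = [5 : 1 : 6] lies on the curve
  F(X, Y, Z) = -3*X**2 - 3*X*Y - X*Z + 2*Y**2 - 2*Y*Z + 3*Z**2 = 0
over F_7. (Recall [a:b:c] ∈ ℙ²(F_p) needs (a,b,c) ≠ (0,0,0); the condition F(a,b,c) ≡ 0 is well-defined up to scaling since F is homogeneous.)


F(5,1,6) ≡ 6 (mod 7); P is NOT on the curve.

Evaluate F(5, 1, 6) term-by-term (mod 7).
  -3*X**2 ↦ -3·25·1·1 = -75
  -3*X*Y ↦ -3·5·1·1 = -15
  -X*Z ↦ -1·5·1·6 = -30
  2*Y**2 ↦ 2·1·1·1 = 2
  -2*Y*Z ↦ -2·1·1·6 = -12
  3*Z**2 ↦ 3·1·1·36 = 108
Sum: F(5, 1, 6) = (-75) + (-15) + (-30) + (2) + (-12) + (108) = -22.
Reducing mod 7: -22 ≡ 6 (mod 7).
Since F(a, b, c) ≡ 6 ≠ 0 (mod 7), P does NOT lie on the curve.


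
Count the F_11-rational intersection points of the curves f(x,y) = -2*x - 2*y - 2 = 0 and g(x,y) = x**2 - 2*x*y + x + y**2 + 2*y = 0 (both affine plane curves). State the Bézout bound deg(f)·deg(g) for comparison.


Common zeros: {(3, 7), (10, 0)}; count = 2; Bézout bound = 2.

deg(f) = 1, deg(g) = 2, so Bézout bound = 2.
Scan x ∈ F_11. For each x, list the y ∈ F_11 with f(x, y) ≡ 0 and those with g(x, y) ≡ 0 (mod 11); the common zeros in that column are the intersection.
  x = 0: f ≡ 0 at y ∈ {10}; g ≡ 0 at y ∈ {0, 9}; common: ∅.
  x = 1: f ≡ 0 at y ∈ {9}; g ≡ 0 at y ∈ {3, 8}; common: ∅.
  x = 2: f ≡ 0 at y ∈ {8}; g ≡ 0 at y ∈ ∅; common: ∅.
  x = 3: f ≡ 0 at y ∈ {7}; g ≡ 0 at y ∈ {7, 8}; common: {7}.
  x = 4: f ≡ 0 at y ∈ {6}; g ≡ 0 at y ∈ {3}; common: ∅.
  x = 5: f ≡ 0 at y ∈ {5}; g ≡ 0 at y ∈ ∅; common: ∅.
  x = 6: f ≡ 0 at y ∈ {4}; g ≡ 0 at y ∈ {1, 9}; common: ∅.
  x = 7: f ≡ 0 at y ∈ {3}; g ≡ 0 at y ∈ ∅; common: ∅.
  x = 8: f ≡ 0 at y ∈ {2}; g ≡ 0 at y ∈ ∅; common: ∅.
  x = 9: f ≡ 0 at y ∈ {1}; g ≡ 0 at y ∈ ∅; common: ∅.
  x = 10: f ≡ 0 at y ∈ {0}; g ≡ 0 at y ∈ {0, 7}; common: {0}.
Collecting: common zeros = {(3, 7), (10, 0)}, so the count is 2.
Comparison with the Bézout bound: 2 ≤ 2 = deg(f)·deg(g), as expected for curves with no common component (the bound is attained).
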